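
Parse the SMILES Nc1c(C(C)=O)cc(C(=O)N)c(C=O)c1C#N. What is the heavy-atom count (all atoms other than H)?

17

Every atom symbol written in the SMILES (organic subset) is one heavy atom; implicit H are not written.
Heavy atoms by element → C:11, N:3, O:3.
Total: 17.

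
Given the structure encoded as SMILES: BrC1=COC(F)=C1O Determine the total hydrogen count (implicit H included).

2

Walk through each heavy atom and fill implicit hydrogens from standard valence (C 4, N 3, O 2, S 2, halogen 1):
  atom 1: Br (halogen, monovalent) → 0 H
  atom 2: C, bond orders sum to 4 (valence 4) → 0 H
  atom 3: C, bond orders sum to 3 (valence 4) → 1 H
  atom 4: O, bond orders sum to 2 (valence 2) → 0 H
  atom 5: C, bond orders sum to 4 (valence 4) → 0 H
  atom 6: F (halogen, monovalent) → 0 H
  atom 7: C, bond orders sum to 4 (valence 4) → 0 H
  atom 8: O, bond orders sum to 1 (valence 2) → 1 H
Total hydrogens: 2.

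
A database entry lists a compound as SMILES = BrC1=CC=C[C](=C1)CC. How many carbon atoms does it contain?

8

Count every carbon token in the SMILES (each C, including those in ring-closure positions and inside branches).
Carbon count: 8.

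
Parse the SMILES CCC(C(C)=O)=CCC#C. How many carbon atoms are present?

Count every carbon token in the SMILES (each C, including those in ring-closure positions and inside branches).
Carbon count: 9.

9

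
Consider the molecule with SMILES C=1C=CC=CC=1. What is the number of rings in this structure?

In SMILES, each pair of matching ring-closure digits denotes one ring-closing bond; the number of such bonds equals the number of independent rings.
Ring-closure bonds here: 1.

1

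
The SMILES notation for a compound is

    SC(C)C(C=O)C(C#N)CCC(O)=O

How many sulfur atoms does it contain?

Scan the SMILES for S atoms (remember two-letter symbols like Cl and Br are single atoms).
Sulfur count: 1.

1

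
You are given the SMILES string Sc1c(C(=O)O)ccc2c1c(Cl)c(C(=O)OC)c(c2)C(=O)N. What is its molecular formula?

C14H10ClNO5S

Walk through each heavy atom and fill implicit hydrogens from standard valence (C 4, N 3, O 2, S 2, halogen 1); for lowercase aromatic atoms, an aromatic c carries 1 H when it has two neighbours and 0 H with three, and aromatic n carries 0 H:
  atom 1: S, bond orders sum to 1 (valence 2) → 1 H
  atom 2: aromatic c, 3 neighbours → 0 H
  atom 3: aromatic c, 3 neighbours → 0 H
  atom 4: C, bond orders sum to 4 (valence 4) → 0 H
  atom 5: O, bond orders sum to 2 (valence 2) → 0 H
  atom 6: O, bond orders sum to 1 (valence 2) → 1 H
  atom 7: aromatic c, 2 neighbours → 1 H
  atom 8: aromatic c, 2 neighbours → 1 H
  atom 9: aromatic c, 3 neighbours → 0 H
  atom 10: aromatic c, 3 neighbours → 0 H
  atom 11: aromatic c, 3 neighbours → 0 H
  atom 12: Cl (halogen, monovalent) → 0 H
  atom 13: aromatic c, 3 neighbours → 0 H
  atom 14: C, bond orders sum to 4 (valence 4) → 0 H
  atom 15: O, bond orders sum to 2 (valence 2) → 0 H
  atom 16: O, bond orders sum to 2 (valence 2) → 0 H
  atom 17: C, bond orders sum to 1 (valence 4) → 3 H
  atom 18: aromatic c, 3 neighbours → 0 H
  atom 19: aromatic c, 2 neighbours → 1 H
  atom 20: C, bond orders sum to 4 (valence 4) → 0 H
  atom 21: O, bond orders sum to 2 (valence 2) → 0 H
  atom 22: N, bond orders sum to 1 (valence 3) → 2 H
Totals → C:14, H:10, Cl:1, N:1, O:5, S:1.
In Hill order: C14H10ClNO5S.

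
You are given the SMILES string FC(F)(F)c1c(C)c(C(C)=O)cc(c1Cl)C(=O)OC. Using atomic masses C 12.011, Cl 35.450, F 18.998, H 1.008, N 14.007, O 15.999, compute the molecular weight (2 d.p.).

294.65 g/mol

First, the molecular formula is C12H10ClF3O3 (counting implicit H from valence).
  C: 12 × 12.011 = 144.132
  Cl: 1 × 35.450 = 35.450
  F: 3 × 18.998 = 56.994
  H: 10 × 1.008 = 10.080
  O: 3 × 15.999 = 47.997
Sum: 12×12.011 + 1×35.450 + 3×18.998 + 10×1.008 + 3×15.999 = 294.653 → 294.65 g/mol.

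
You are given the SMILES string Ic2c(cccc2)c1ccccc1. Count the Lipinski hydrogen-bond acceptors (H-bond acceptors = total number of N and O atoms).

N atoms: 0; O atoms: 0.
Lipinski HBA = 0 + 0 = 0.

0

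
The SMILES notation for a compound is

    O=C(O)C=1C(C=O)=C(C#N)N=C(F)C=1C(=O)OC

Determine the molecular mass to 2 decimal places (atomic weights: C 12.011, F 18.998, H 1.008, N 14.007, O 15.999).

252.16 g/mol

First, the molecular formula is C10H5FN2O5 (counting implicit H from valence).
  C: 10 × 12.011 = 120.110
  F: 1 × 18.998 = 18.998
  H: 5 × 1.008 = 5.040
  N: 2 × 14.007 = 28.014
  O: 5 × 15.999 = 79.995
Sum: 10×12.011 + 1×18.998 + 5×1.008 + 2×14.007 + 5×15.999 = 252.157 → 252.16 g/mol.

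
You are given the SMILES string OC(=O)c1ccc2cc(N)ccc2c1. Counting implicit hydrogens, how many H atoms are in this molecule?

Walk through each heavy atom and fill implicit hydrogens from standard valence (C 4, N 3, O 2, S 2, halogen 1); for lowercase aromatic atoms, an aromatic c carries 1 H when it has two neighbours and 0 H with three, and aromatic n carries 0 H:
  atom 1: O, bond orders sum to 1 (valence 2) → 1 H
  atom 2: C, bond orders sum to 4 (valence 4) → 0 H
  atom 3: O, bond orders sum to 2 (valence 2) → 0 H
  atom 4: aromatic c, 3 neighbours → 0 H
  atom 5: aromatic c, 2 neighbours → 1 H
  atom 6: aromatic c, 2 neighbours → 1 H
  atom 7: aromatic c, 3 neighbours → 0 H
  atom 8: aromatic c, 2 neighbours → 1 H
  atom 9: aromatic c, 3 neighbours → 0 H
  atom 10: N, bond orders sum to 1 (valence 3) → 2 H
  atom 11: aromatic c, 2 neighbours → 1 H
  atom 12: aromatic c, 2 neighbours → 1 H
  atom 13: aromatic c, 3 neighbours → 0 H
  atom 14: aromatic c, 2 neighbours → 1 H
Total hydrogens: 9.

9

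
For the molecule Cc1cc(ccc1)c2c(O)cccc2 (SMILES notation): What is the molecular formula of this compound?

Walk through each heavy atom and fill implicit hydrogens from standard valence (C 4, N 3, O 2, S 2, halogen 1); for lowercase aromatic atoms, an aromatic c carries 1 H when it has two neighbours and 0 H with three, and aromatic n carries 0 H:
  atom 1: C, bond orders sum to 1 (valence 4) → 3 H
  atom 2: aromatic c, 3 neighbours → 0 H
  atom 3: aromatic c, 2 neighbours → 1 H
  atom 4: aromatic c, 3 neighbours → 0 H
  atom 5: aromatic c, 2 neighbours → 1 H
  atom 6: aromatic c, 2 neighbours → 1 H
  atom 7: aromatic c, 2 neighbours → 1 H
  atom 8: aromatic c, 3 neighbours → 0 H
  atom 9: aromatic c, 3 neighbours → 0 H
  atom 10: O, bond orders sum to 1 (valence 2) → 1 H
  atom 11: aromatic c, 2 neighbours → 1 H
  atom 12: aromatic c, 2 neighbours → 1 H
  atom 13: aromatic c, 2 neighbours → 1 H
  atom 14: aromatic c, 2 neighbours → 1 H
Totals → C:13, H:12, O:1.
In Hill order: C13H12O.

C13H12O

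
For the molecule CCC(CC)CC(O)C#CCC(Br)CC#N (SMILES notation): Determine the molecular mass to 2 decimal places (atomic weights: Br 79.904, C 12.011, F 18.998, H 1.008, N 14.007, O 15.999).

First, the molecular formula is C13H20BrNO (counting implicit H from valence).
  Br: 1 × 79.904 = 79.904
  C: 13 × 12.011 = 156.143
  H: 20 × 1.008 = 20.160
  N: 1 × 14.007 = 14.007
  O: 1 × 15.999 = 15.999
Sum: 1×79.904 + 13×12.011 + 20×1.008 + 1×14.007 + 1×15.999 = 286.213 → 286.21 g/mol.

286.21 g/mol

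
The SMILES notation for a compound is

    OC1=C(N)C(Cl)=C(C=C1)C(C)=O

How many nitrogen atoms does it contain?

Scan the SMILES for N atoms (remember two-letter symbols like Cl and Br are single atoms).
Nitrogen count: 1.

1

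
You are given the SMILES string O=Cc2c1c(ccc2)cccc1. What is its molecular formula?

C11H8O

Walk through each heavy atom and fill implicit hydrogens from standard valence (C 4, N 3, O 2, S 2, halogen 1); for lowercase aromatic atoms, an aromatic c carries 1 H when it has two neighbours and 0 H with three, and aromatic n carries 0 H:
  atom 1: O, bond orders sum to 2 (valence 2) → 0 H
  atom 2: C, bond orders sum to 3 (valence 4) → 1 H
  atom 3: aromatic c, 3 neighbours → 0 H
  atom 4: aromatic c, 3 neighbours → 0 H
  atom 5: aromatic c, 3 neighbours → 0 H
  atom 6: aromatic c, 2 neighbours → 1 H
  atom 7: aromatic c, 2 neighbours → 1 H
  atom 8: aromatic c, 2 neighbours → 1 H
  atom 9: aromatic c, 2 neighbours → 1 H
  atom 10: aromatic c, 2 neighbours → 1 H
  atom 11: aromatic c, 2 neighbours → 1 H
  atom 12: aromatic c, 2 neighbours → 1 H
Totals → C:11, H:8, O:1.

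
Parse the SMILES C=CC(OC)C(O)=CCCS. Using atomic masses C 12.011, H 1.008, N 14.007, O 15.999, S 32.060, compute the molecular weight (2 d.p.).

174.26 g/mol

First, the molecular formula is C8H14O2S (counting implicit H from valence).
  C: 8 × 12.011 = 96.088
  H: 14 × 1.008 = 14.112
  O: 2 × 15.999 = 31.998
  S: 1 × 32.060 = 32.060
Sum: 8×12.011 + 14×1.008 + 2×15.999 + 1×32.060 = 174.258 → 174.26 g/mol.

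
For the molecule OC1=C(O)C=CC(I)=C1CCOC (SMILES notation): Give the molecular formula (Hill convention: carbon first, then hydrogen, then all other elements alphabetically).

Walk through each heavy atom and fill implicit hydrogens from standard valence (C 4, N 3, O 2, S 2, halogen 1):
  atom 1: O, bond orders sum to 1 (valence 2) → 1 H
  atom 2: C, bond orders sum to 4 (valence 4) → 0 H
  atom 3: C, bond orders sum to 4 (valence 4) → 0 H
  atom 4: O, bond orders sum to 1 (valence 2) → 1 H
  atom 5: C, bond orders sum to 3 (valence 4) → 1 H
  atom 6: C, bond orders sum to 3 (valence 4) → 1 H
  atom 7: C, bond orders sum to 4 (valence 4) → 0 H
  atom 8: I (halogen, monovalent) → 0 H
  atom 9: C, bond orders sum to 4 (valence 4) → 0 H
  atom 10: C, bond orders sum to 2 (valence 4) → 2 H
  atom 11: C, bond orders sum to 2 (valence 4) → 2 H
  atom 12: O, bond orders sum to 2 (valence 2) → 0 H
  atom 13: C, bond orders sum to 1 (valence 4) → 3 H
Totals → C:9, H:11, I:1, O:3.
In Hill order: C9H11IO3.

C9H11IO3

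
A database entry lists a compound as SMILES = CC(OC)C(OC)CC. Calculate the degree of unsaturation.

0

Degree of unsaturation = (number of rings) + (number of π bonds).
Ring closures in the SMILES: 0.
π bonds: none → 0 DoU from unsaturation.
Total DoU = 0 + 0 = 0.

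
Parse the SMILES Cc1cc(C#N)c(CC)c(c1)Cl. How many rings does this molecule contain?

In SMILES, each pair of matching ring-closure digits denotes one ring-closing bond; the number of such bonds equals the number of independent rings.
Ring-closure bonds here: 1.

1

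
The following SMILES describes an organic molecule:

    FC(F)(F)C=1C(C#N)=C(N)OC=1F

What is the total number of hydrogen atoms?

2

Walk through each heavy atom and fill implicit hydrogens from standard valence (C 4, N 3, O 2, S 2, halogen 1):
  atom 1: F (halogen, monovalent) → 0 H
  atom 2: C, bond orders sum to 4 (valence 4) → 0 H
  atom 3: F (halogen, monovalent) → 0 H
  atom 4: F (halogen, monovalent) → 0 H
  atom 5: C, bond orders sum to 4 (valence 4) → 0 H
  atom 6: C, bond orders sum to 4 (valence 4) → 0 H
  atom 7: C, bond orders sum to 4 (valence 4) → 0 H
  atom 8: N, bond orders sum to 3 (valence 3) → 0 H
  atom 9: C, bond orders sum to 4 (valence 4) → 0 H
  atom 10: N, bond orders sum to 1 (valence 3) → 2 H
  atom 11: O, bond orders sum to 2 (valence 2) → 0 H
  atom 12: C, bond orders sum to 4 (valence 4) → 0 H
  atom 13: F (halogen, monovalent) → 0 H
Total hydrogens: 2.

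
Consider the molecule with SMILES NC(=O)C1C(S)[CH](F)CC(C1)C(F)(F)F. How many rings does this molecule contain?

1

In SMILES, each pair of matching ring-closure digits denotes one ring-closing bond; the number of such bonds equals the number of independent rings.
Ring-closure bonds here: 1.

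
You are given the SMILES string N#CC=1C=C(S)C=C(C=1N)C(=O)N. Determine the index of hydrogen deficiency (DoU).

7

Molecular formula: C8H7N3OS.
DoU = (2C + 2 + N − H − X) / 2, where X is the halogen count and O/S are ignored.
    = (2·8 + 2 + 3 − 7 − 0) / 2 = 14 / 2 = 7.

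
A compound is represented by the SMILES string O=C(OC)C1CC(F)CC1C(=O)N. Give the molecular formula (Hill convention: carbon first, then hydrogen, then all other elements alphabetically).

C8H12FNO3

Walk through each heavy atom and fill implicit hydrogens from standard valence (C 4, N 3, O 2, S 2, halogen 1):
  atom 1: O, bond orders sum to 2 (valence 2) → 0 H
  atom 2: C, bond orders sum to 4 (valence 4) → 0 H
  atom 3: O, bond orders sum to 2 (valence 2) → 0 H
  atom 4: C, bond orders sum to 1 (valence 4) → 3 H
  atom 5: C, bond orders sum to 3 (valence 4) → 1 H
  atom 6: C, bond orders sum to 2 (valence 4) → 2 H
  atom 7: C, bond orders sum to 3 (valence 4) → 1 H
  atom 8: F (halogen, monovalent) → 0 H
  atom 9: C, bond orders sum to 2 (valence 4) → 2 H
  atom 10: C, bond orders sum to 3 (valence 4) → 1 H
  atom 11: C, bond orders sum to 4 (valence 4) → 0 H
  atom 12: O, bond orders sum to 2 (valence 2) → 0 H
  atom 13: N, bond orders sum to 1 (valence 3) → 2 H
Totals → C:8, H:12, F:1, N:1, O:3.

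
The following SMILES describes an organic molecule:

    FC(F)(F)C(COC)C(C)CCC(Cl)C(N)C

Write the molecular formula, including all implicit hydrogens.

C11H21ClF3NO

Walk through each heavy atom and fill implicit hydrogens from standard valence (C 4, N 3, O 2, S 2, halogen 1):
  atom 1: F (halogen, monovalent) → 0 H
  atom 2: C, bond orders sum to 4 (valence 4) → 0 H
  atom 3: F (halogen, monovalent) → 0 H
  atom 4: F (halogen, monovalent) → 0 H
  atom 5: C, bond orders sum to 3 (valence 4) → 1 H
  atom 6: C, bond orders sum to 2 (valence 4) → 2 H
  atom 7: O, bond orders sum to 2 (valence 2) → 0 H
  atom 8: C, bond orders sum to 1 (valence 4) → 3 H
  atom 9: C, bond orders sum to 3 (valence 4) → 1 H
  atom 10: C, bond orders sum to 1 (valence 4) → 3 H
  atom 11: C, bond orders sum to 2 (valence 4) → 2 H
  atom 12: C, bond orders sum to 2 (valence 4) → 2 H
  atom 13: C, bond orders sum to 3 (valence 4) → 1 H
  atom 14: Cl (halogen, monovalent) → 0 H
  atom 15: C, bond orders sum to 3 (valence 4) → 1 H
  atom 16: N, bond orders sum to 1 (valence 3) → 2 H
  atom 17: C, bond orders sum to 1 (valence 4) → 3 H
Totals → C:11, H:21, Cl:1, F:3, N:1, O:1.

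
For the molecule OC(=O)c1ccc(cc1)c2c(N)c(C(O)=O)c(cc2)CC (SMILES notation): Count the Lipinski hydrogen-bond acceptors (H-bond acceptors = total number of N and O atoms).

N atoms: 1; O atoms: 4.
Lipinski HBA = 1 + 4 = 5.

5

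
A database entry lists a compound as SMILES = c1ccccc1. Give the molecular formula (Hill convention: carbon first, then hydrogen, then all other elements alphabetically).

C6H6

Walk through each heavy atom and fill implicit hydrogens from standard valence (C 4, N 3, O 2, S 2, halogen 1); for lowercase aromatic atoms, an aromatic c carries 1 H when it has two neighbours and 0 H with three, and aromatic n carries 0 H:
  atom 1: aromatic c, 2 neighbours → 1 H
  atom 2: aromatic c, 2 neighbours → 1 H
  atom 3: aromatic c, 2 neighbours → 1 H
  atom 4: aromatic c, 2 neighbours → 1 H
  atom 5: aromatic c, 2 neighbours → 1 H
  atom 6: aromatic c, 2 neighbours → 1 H
Totals → C:6, H:6.
In Hill order: C6H6.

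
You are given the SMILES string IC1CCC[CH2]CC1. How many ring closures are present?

1

In SMILES, each pair of matching ring-closure digits denotes one ring-closing bond; the number of such bonds equals the number of independent rings.
Ring-closure bonds here: 1.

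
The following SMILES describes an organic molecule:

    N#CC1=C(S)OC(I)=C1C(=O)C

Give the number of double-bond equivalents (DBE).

6

Molecular formula: C7H4INO2S.
DoU = (2C + 2 + N − H − X) / 2, where X is the halogen count and O/S are ignored.
    = (2·7 + 2 + 1 − 4 − 1) / 2 = 12 / 2 = 6.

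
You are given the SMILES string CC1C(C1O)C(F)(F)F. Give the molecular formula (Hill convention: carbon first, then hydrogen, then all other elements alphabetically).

Walk through each heavy atom and fill implicit hydrogens from standard valence (C 4, N 3, O 2, S 2, halogen 1):
  atom 1: C, bond orders sum to 1 (valence 4) → 3 H
  atom 2: C, bond orders sum to 3 (valence 4) → 1 H
  atom 3: C, bond orders sum to 3 (valence 4) → 1 H
  atom 4: C, bond orders sum to 3 (valence 4) → 1 H
  atom 5: O, bond orders sum to 1 (valence 2) → 1 H
  atom 6: C, bond orders sum to 4 (valence 4) → 0 H
  atom 7: F (halogen, monovalent) → 0 H
  atom 8: F (halogen, monovalent) → 0 H
  atom 9: F (halogen, monovalent) → 0 H
Totals → C:5, H:7, F:3, O:1.

C5H7F3O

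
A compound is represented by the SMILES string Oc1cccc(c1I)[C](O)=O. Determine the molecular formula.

Walk through each heavy atom and fill implicit hydrogens from standard valence (C 4, N 3, O 2, S 2, halogen 1); for lowercase aromatic atoms, an aromatic c carries 1 H when it has two neighbours and 0 H with three, and aromatic n carries 0 H:
  atom 1: O, bond orders sum to 1 (valence 2) → 1 H
  atom 2: aromatic c, 3 neighbours → 0 H
  atom 3: aromatic c, 2 neighbours → 1 H
  atom 4: aromatic c, 2 neighbours → 1 H
  atom 5: aromatic c, 2 neighbours → 1 H
  atom 6: aromatic c, 3 neighbours → 0 H
  atom 7: aromatic c, 3 neighbours → 0 H
  atom 8: I (halogen, monovalent) → 0 H
  atom 9: C with explicit H count 0
  atom 10: O, bond orders sum to 1 (valence 2) → 1 H
  atom 11: O, bond orders sum to 2 (valence 2) → 0 H
Totals → C:7, H:5, I:1, O:3.
In Hill order: C7H5IO3.

C7H5IO3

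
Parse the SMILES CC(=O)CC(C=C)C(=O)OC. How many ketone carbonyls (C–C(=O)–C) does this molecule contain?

The ketone motif appears at heavy-atom position 2 in the SMILES.
Other groups present: 1 alkene, 1 ester.
Ketone count: 1.

1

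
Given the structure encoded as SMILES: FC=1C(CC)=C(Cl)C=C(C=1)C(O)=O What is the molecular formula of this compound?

C9H8ClFO2

Walk through each heavy atom and fill implicit hydrogens from standard valence (C 4, N 3, O 2, S 2, halogen 1):
  atom 1: F (halogen, monovalent) → 0 H
  atom 2: C, bond orders sum to 4 (valence 4) → 0 H
  atom 3: C, bond orders sum to 4 (valence 4) → 0 H
  atom 4: C, bond orders sum to 2 (valence 4) → 2 H
  atom 5: C, bond orders sum to 1 (valence 4) → 3 H
  atom 6: C, bond orders sum to 4 (valence 4) → 0 H
  atom 7: Cl (halogen, monovalent) → 0 H
  atom 8: C, bond orders sum to 3 (valence 4) → 1 H
  atom 9: C, bond orders sum to 4 (valence 4) → 0 H
  atom 10: C, bond orders sum to 3 (valence 4) → 1 H
  atom 11: C, bond orders sum to 4 (valence 4) → 0 H
  atom 12: O, bond orders sum to 1 (valence 2) → 1 H
  atom 13: O, bond orders sum to 2 (valence 2) → 0 H
Totals → C:9, H:8, Cl:1, F:1, O:2.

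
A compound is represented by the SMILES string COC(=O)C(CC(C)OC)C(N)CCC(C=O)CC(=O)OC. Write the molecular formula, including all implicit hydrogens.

Walk through each heavy atom and fill implicit hydrogens from standard valence (C 4, N 3, O 2, S 2, halogen 1):
  atom 1: C, bond orders sum to 1 (valence 4) → 3 H
  atom 2: O, bond orders sum to 2 (valence 2) → 0 H
  atom 3: C, bond orders sum to 4 (valence 4) → 0 H
  atom 4: O, bond orders sum to 2 (valence 2) → 0 H
  atom 5: C, bond orders sum to 3 (valence 4) → 1 H
  atom 6: C, bond orders sum to 2 (valence 4) → 2 H
  atom 7: C, bond orders sum to 3 (valence 4) → 1 H
  atom 8: C, bond orders sum to 1 (valence 4) → 3 H
  atom 9: O, bond orders sum to 2 (valence 2) → 0 H
  atom 10: C, bond orders sum to 1 (valence 4) → 3 H
  atom 11: C, bond orders sum to 3 (valence 4) → 1 H
  atom 12: N, bond orders sum to 1 (valence 3) → 2 H
  atom 13: C, bond orders sum to 2 (valence 4) → 2 H
  atom 14: C, bond orders sum to 2 (valence 4) → 2 H
  atom 15: C, bond orders sum to 3 (valence 4) → 1 H
  atom 16: C, bond orders sum to 3 (valence 4) → 1 H
  atom 17: O, bond orders sum to 2 (valence 2) → 0 H
  atom 18: C, bond orders sum to 2 (valence 4) → 2 H
  atom 19: C, bond orders sum to 4 (valence 4) → 0 H
  atom 20: O, bond orders sum to 2 (valence 2) → 0 H
  atom 21: O, bond orders sum to 2 (valence 2) → 0 H
  atom 22: C, bond orders sum to 1 (valence 4) → 3 H
Totals → C:15, H:27, N:1, O:6.

C15H27NO6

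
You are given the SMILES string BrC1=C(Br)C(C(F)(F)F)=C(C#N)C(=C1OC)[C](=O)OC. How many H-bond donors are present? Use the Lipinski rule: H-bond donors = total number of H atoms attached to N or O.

Donors: find every N or O and count the H atoms it carries.
  atom 12 (N): bond orders sum to 3 → 0 H
  atom 15 (O): bond orders sum to 2 → 0 H
  atom 18 (O): bond orders sum to 2 → 0 H
  atom 19 (O): bond orders sum to 2 → 0 H
Lipinski HBD = 0.

0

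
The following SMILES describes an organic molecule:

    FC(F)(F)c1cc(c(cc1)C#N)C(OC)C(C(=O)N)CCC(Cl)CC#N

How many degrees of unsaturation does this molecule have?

Molecular formula: C17H17ClF3N3O2.
DoU = (2C + 2 + N − H − X) / 2, where X is the halogen count and O/S are ignored.
    = (2·17 + 2 + 3 − 17 − 4) / 2 = 18 / 2 = 9.

9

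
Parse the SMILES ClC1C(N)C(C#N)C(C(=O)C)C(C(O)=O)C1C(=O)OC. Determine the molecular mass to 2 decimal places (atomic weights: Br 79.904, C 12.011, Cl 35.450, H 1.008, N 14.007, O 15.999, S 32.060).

First, the molecular formula is C12H15ClN2O5 (counting implicit H from valence).
  C: 12 × 12.011 = 144.132
  Cl: 1 × 35.450 = 35.450
  H: 15 × 1.008 = 15.120
  N: 2 × 14.007 = 28.014
  O: 5 × 15.999 = 79.995
Sum: 12×12.011 + 1×35.450 + 15×1.008 + 2×14.007 + 5×15.999 = 302.711 → 302.71 g/mol.

302.71 g/mol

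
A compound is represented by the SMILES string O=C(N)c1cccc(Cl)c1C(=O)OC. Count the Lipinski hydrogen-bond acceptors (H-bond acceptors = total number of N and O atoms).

N atoms: 1; O atoms: 3.
Lipinski HBA = 1 + 3 = 4.

4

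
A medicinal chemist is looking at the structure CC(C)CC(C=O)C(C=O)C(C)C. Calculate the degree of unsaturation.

Degree of unsaturation = (number of rings) + (number of π bonds).
Ring closures in the SMILES: 0.
π bonds: 2 double bonds (each 1 DoU) → 2 DoU from unsaturation.
Total DoU = 0 + 2 = 2.

2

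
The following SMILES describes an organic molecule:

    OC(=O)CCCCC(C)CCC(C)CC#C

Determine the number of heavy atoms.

Every atom symbol written in the SMILES (organic subset) is one heavy atom; implicit H are not written.
Heavy atoms by element → C:14, O:2.
Total: 16.

16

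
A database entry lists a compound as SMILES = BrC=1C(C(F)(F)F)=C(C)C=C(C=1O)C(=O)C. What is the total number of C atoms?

10

Count every carbon token in the SMILES (each C, including those in ring-closure positions and inside branches).
Carbon count: 10.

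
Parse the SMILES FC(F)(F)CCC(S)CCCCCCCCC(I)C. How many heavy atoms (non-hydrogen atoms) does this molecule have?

19

Every atom symbol written in the SMILES (organic subset) is one heavy atom; implicit H are not written.
Heavy atoms by element → C:14, F:3, I:1, S:1.
Total: 19.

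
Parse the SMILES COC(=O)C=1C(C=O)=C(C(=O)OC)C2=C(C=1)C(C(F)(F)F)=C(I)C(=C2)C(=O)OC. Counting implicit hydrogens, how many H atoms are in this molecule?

12

Walk through each heavy atom and fill implicit hydrogens from standard valence (C 4, N 3, O 2, S 2, halogen 1):
  atom 1: C, bond orders sum to 1 (valence 4) → 3 H
  atom 2: O, bond orders sum to 2 (valence 2) → 0 H
  atom 3: C, bond orders sum to 4 (valence 4) → 0 H
  atom 4: O, bond orders sum to 2 (valence 2) → 0 H
  atom 5: C, bond orders sum to 4 (valence 4) → 0 H
  atom 6: C, bond orders sum to 4 (valence 4) → 0 H
  atom 7: C, bond orders sum to 3 (valence 4) → 1 H
  atom 8: O, bond orders sum to 2 (valence 2) → 0 H
  atom 9: C, bond orders sum to 4 (valence 4) → 0 H
  atom 10: C, bond orders sum to 4 (valence 4) → 0 H
  atom 11: O, bond orders sum to 2 (valence 2) → 0 H
  atom 12: O, bond orders sum to 2 (valence 2) → 0 H
  atom 13: C, bond orders sum to 1 (valence 4) → 3 H
  atom 14: C, bond orders sum to 4 (valence 4) → 0 H
  atom 15: C, bond orders sum to 4 (valence 4) → 0 H
  atom 16: C, bond orders sum to 3 (valence 4) → 1 H
  atom 17: C, bond orders sum to 4 (valence 4) → 0 H
  atom 18: C, bond orders sum to 4 (valence 4) → 0 H
  atom 19: F (halogen, monovalent) → 0 H
  atom 20: F (halogen, monovalent) → 0 H
  atom 21: F (halogen, monovalent) → 0 H
  atom 22: C, bond orders sum to 4 (valence 4) → 0 H
  atom 23: I (halogen, monovalent) → 0 H
  atom 24: C, bond orders sum to 4 (valence 4) → 0 H
  atom 25: C, bond orders sum to 3 (valence 4) → 1 H
  atom 26: C, bond orders sum to 4 (valence 4) → 0 H
  atom 27: O, bond orders sum to 2 (valence 2) → 0 H
  atom 28: O, bond orders sum to 2 (valence 2) → 0 H
  atom 29: C, bond orders sum to 1 (valence 4) → 3 H
Total hydrogens: 12.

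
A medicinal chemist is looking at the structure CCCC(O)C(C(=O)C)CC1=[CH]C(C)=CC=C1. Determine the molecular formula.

C15H22O2

Walk through each heavy atom and fill implicit hydrogens from standard valence (C 4, N 3, O 2, S 2, halogen 1):
  atom 1: C, bond orders sum to 1 (valence 4) → 3 H
  atom 2: C, bond orders sum to 2 (valence 4) → 2 H
  atom 3: C, bond orders sum to 2 (valence 4) → 2 H
  atom 4: C, bond orders sum to 3 (valence 4) → 1 H
  atom 5: O, bond orders sum to 1 (valence 2) → 1 H
  atom 6: C, bond orders sum to 3 (valence 4) → 1 H
  atom 7: C, bond orders sum to 4 (valence 4) → 0 H
  atom 8: O, bond orders sum to 2 (valence 2) → 0 H
  atom 9: C, bond orders sum to 1 (valence 4) → 3 H
  atom 10: C, bond orders sum to 2 (valence 4) → 2 H
  atom 11: C, bond orders sum to 4 (valence 4) → 0 H
  atom 12: C with explicit H count 1
  atom 13: C, bond orders sum to 4 (valence 4) → 0 H
  atom 14: C, bond orders sum to 1 (valence 4) → 3 H
  atom 15: C, bond orders sum to 3 (valence 4) → 1 H
  atom 16: C, bond orders sum to 3 (valence 4) → 1 H
  atom 17: C, bond orders sum to 3 (valence 4) → 1 H
Totals → C:15, H:22, O:2.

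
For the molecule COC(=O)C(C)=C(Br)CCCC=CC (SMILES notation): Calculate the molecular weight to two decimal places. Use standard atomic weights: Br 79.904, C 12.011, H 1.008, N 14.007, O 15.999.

First, the molecular formula is C11H17BrO2 (counting implicit H from valence).
  Br: 1 × 79.904 = 79.904
  C: 11 × 12.011 = 132.121
  H: 17 × 1.008 = 17.136
  O: 2 × 15.999 = 31.998
Sum: 1×79.904 + 11×12.011 + 17×1.008 + 2×15.999 = 261.159 → 261.16 g/mol.

261.16 g/mol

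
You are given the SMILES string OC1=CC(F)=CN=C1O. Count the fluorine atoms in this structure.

1

Scan the SMILES for F atoms (remember two-letter symbols like Cl and Br are single atoms).
Fluorine count: 1.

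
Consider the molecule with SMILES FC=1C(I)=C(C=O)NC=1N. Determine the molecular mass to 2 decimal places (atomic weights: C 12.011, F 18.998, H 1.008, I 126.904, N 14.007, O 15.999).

First, the molecular formula is C5H4FIN2O (counting implicit H from valence).
  C: 5 × 12.011 = 60.055
  F: 1 × 18.998 = 18.998
  H: 4 × 1.008 = 4.032
  I: 1 × 126.904 = 126.904
  N: 2 × 14.007 = 28.014
  O: 1 × 15.999 = 15.999
Sum: 5×12.011 + 1×18.998 + 4×1.008 + 1×126.904 + 2×14.007 + 1×15.999 = 254.002 → 254.00 g/mol.

254.00 g/mol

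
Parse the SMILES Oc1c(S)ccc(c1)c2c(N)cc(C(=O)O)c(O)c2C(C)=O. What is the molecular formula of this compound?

C15H13NO5S

Walk through each heavy atom and fill implicit hydrogens from standard valence (C 4, N 3, O 2, S 2, halogen 1); for lowercase aromatic atoms, an aromatic c carries 1 H when it has two neighbours and 0 H with three, and aromatic n carries 0 H:
  atom 1: O, bond orders sum to 1 (valence 2) → 1 H
  atom 2: aromatic c, 3 neighbours → 0 H
  atom 3: aromatic c, 3 neighbours → 0 H
  atom 4: S, bond orders sum to 1 (valence 2) → 1 H
  atom 5: aromatic c, 2 neighbours → 1 H
  atom 6: aromatic c, 2 neighbours → 1 H
  atom 7: aromatic c, 3 neighbours → 0 H
  atom 8: aromatic c, 2 neighbours → 1 H
  atom 9: aromatic c, 3 neighbours → 0 H
  atom 10: aromatic c, 3 neighbours → 0 H
  atom 11: N, bond orders sum to 1 (valence 3) → 2 H
  atom 12: aromatic c, 2 neighbours → 1 H
  atom 13: aromatic c, 3 neighbours → 0 H
  atom 14: C, bond orders sum to 4 (valence 4) → 0 H
  atom 15: O, bond orders sum to 2 (valence 2) → 0 H
  atom 16: O, bond orders sum to 1 (valence 2) → 1 H
  atom 17: aromatic c, 3 neighbours → 0 H
  atom 18: O, bond orders sum to 1 (valence 2) → 1 H
  atom 19: aromatic c, 3 neighbours → 0 H
  atom 20: C, bond orders sum to 4 (valence 4) → 0 H
  atom 21: C, bond orders sum to 1 (valence 4) → 3 H
  atom 22: O, bond orders sum to 2 (valence 2) → 0 H
Totals → C:15, H:13, N:1, O:5, S:1.
In Hill order: C15H13NO5S.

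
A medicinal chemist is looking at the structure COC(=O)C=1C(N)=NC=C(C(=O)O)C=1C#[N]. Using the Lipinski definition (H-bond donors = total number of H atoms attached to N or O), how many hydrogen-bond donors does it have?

3

Donors: find every N or O and count the H atoms it carries.
  atom 2 (O): bond orders sum to 2 → 0 H
  atom 4 (O): bond orders sum to 2 → 0 H
  atom 7 (N): bond orders sum to 1 → 2 H
  atom 8 (N): bond orders sum to 3 → 0 H
  atom 12 (O): bond orders sum to 2 → 0 H
  atom 13 (O): bond orders sum to 1 → 1 H
  atom 16 (N): bond orders sum to 3 → 0 H
Lipinski HBD = 3.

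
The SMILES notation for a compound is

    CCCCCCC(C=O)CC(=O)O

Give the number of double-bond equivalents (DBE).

2

Molecular formula: C10H18O3.
DoU = (2C + 2 + N − H − X) / 2, where X is the halogen count and O/S are ignored.
    = (2·10 + 2 + 0 − 18 − 0) / 2 = 4 / 2 = 2.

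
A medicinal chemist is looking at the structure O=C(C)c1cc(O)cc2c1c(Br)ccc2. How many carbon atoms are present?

12

Count every carbon token in the SMILES (each C, including those in ring-closure positions and inside branches).
Carbon count: 12.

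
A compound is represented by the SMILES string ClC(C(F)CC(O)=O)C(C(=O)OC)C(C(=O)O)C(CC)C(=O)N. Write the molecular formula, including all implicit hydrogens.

C13H19ClFNO7

Walk through each heavy atom and fill implicit hydrogens from standard valence (C 4, N 3, O 2, S 2, halogen 1):
  atom 1: Cl (halogen, monovalent) → 0 H
  atom 2: C, bond orders sum to 3 (valence 4) → 1 H
  atom 3: C, bond orders sum to 3 (valence 4) → 1 H
  atom 4: F (halogen, monovalent) → 0 H
  atom 5: C, bond orders sum to 2 (valence 4) → 2 H
  atom 6: C, bond orders sum to 4 (valence 4) → 0 H
  atom 7: O, bond orders sum to 1 (valence 2) → 1 H
  atom 8: O, bond orders sum to 2 (valence 2) → 0 H
  atom 9: C, bond orders sum to 3 (valence 4) → 1 H
  atom 10: C, bond orders sum to 4 (valence 4) → 0 H
  atom 11: O, bond orders sum to 2 (valence 2) → 0 H
  atom 12: O, bond orders sum to 2 (valence 2) → 0 H
  atom 13: C, bond orders sum to 1 (valence 4) → 3 H
  atom 14: C, bond orders sum to 3 (valence 4) → 1 H
  atom 15: C, bond orders sum to 4 (valence 4) → 0 H
  atom 16: O, bond orders sum to 2 (valence 2) → 0 H
  atom 17: O, bond orders sum to 1 (valence 2) → 1 H
  atom 18: C, bond orders sum to 3 (valence 4) → 1 H
  atom 19: C, bond orders sum to 2 (valence 4) → 2 H
  atom 20: C, bond orders sum to 1 (valence 4) → 3 H
  atom 21: C, bond orders sum to 4 (valence 4) → 0 H
  atom 22: O, bond orders sum to 2 (valence 2) → 0 H
  atom 23: N, bond orders sum to 1 (valence 3) → 2 H
Totals → C:13, H:19, Cl:1, F:1, N:1, O:7.
In Hill order: C13H19ClFNO7.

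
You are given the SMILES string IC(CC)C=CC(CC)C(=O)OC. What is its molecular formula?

C10H17IO2

Walk through each heavy atom and fill implicit hydrogens from standard valence (C 4, N 3, O 2, S 2, halogen 1):
  atom 1: I (halogen, monovalent) → 0 H
  atom 2: C, bond orders sum to 3 (valence 4) → 1 H
  atom 3: C, bond orders sum to 2 (valence 4) → 2 H
  atom 4: C, bond orders sum to 1 (valence 4) → 3 H
  atom 5: C, bond orders sum to 3 (valence 4) → 1 H
  atom 6: C, bond orders sum to 3 (valence 4) → 1 H
  atom 7: C, bond orders sum to 3 (valence 4) → 1 H
  atom 8: C, bond orders sum to 2 (valence 4) → 2 H
  atom 9: C, bond orders sum to 1 (valence 4) → 3 H
  atom 10: C, bond orders sum to 4 (valence 4) → 0 H
  atom 11: O, bond orders sum to 2 (valence 2) → 0 H
  atom 12: O, bond orders sum to 2 (valence 2) → 0 H
  atom 13: C, bond orders sum to 1 (valence 4) → 3 H
Totals → C:10, H:17, I:1, O:2.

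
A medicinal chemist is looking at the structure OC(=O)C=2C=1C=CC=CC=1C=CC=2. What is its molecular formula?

C11H8O2

Walk through each heavy atom and fill implicit hydrogens from standard valence (C 4, N 3, O 2, S 2, halogen 1):
  atom 1: O, bond orders sum to 1 (valence 2) → 1 H
  atom 2: C, bond orders sum to 4 (valence 4) → 0 H
  atom 3: O, bond orders sum to 2 (valence 2) → 0 H
  atom 4: C, bond orders sum to 4 (valence 4) → 0 H
  atom 5: C, bond orders sum to 4 (valence 4) → 0 H
  atom 6: C, bond orders sum to 3 (valence 4) → 1 H
  atom 7: C, bond orders sum to 3 (valence 4) → 1 H
  atom 8: C, bond orders sum to 3 (valence 4) → 1 H
  atom 9: C, bond orders sum to 3 (valence 4) → 1 H
  atom 10: C, bond orders sum to 4 (valence 4) → 0 H
  atom 11: C, bond orders sum to 3 (valence 4) → 1 H
  atom 12: C, bond orders sum to 3 (valence 4) → 1 H
  atom 13: C, bond orders sum to 3 (valence 4) → 1 H
Totals → C:11, H:8, O:2.
In Hill order: C11H8O2.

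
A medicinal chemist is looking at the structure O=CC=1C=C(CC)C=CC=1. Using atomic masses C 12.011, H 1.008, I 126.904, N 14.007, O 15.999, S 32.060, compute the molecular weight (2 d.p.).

First, the molecular formula is C9H10O (counting implicit H from valence).
  C: 9 × 12.011 = 108.099
  H: 10 × 1.008 = 10.080
  O: 1 × 15.999 = 15.999
Sum: 9×12.011 + 10×1.008 + 1×15.999 = 134.178 → 134.18 g/mol.

134.18 g/mol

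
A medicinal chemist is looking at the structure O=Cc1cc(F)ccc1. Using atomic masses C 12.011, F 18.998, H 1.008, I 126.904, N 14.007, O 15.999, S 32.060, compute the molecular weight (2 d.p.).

124.11 g/mol

First, the molecular formula is C7H5FO (counting implicit H from valence).
  C: 7 × 12.011 = 84.077
  F: 1 × 18.998 = 18.998
  H: 5 × 1.008 = 5.040
  O: 1 × 15.999 = 15.999
Sum: 7×12.011 + 1×18.998 + 5×1.008 + 1×15.999 = 124.114 → 124.11 g/mol.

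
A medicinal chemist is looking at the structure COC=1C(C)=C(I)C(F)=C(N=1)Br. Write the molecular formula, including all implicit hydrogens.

Walk through each heavy atom and fill implicit hydrogens from standard valence (C 4, N 3, O 2, S 2, halogen 1):
  atom 1: C, bond orders sum to 1 (valence 4) → 3 H
  atom 2: O, bond orders sum to 2 (valence 2) → 0 H
  atom 3: C, bond orders sum to 4 (valence 4) → 0 H
  atom 4: C, bond orders sum to 4 (valence 4) → 0 H
  atom 5: C, bond orders sum to 1 (valence 4) → 3 H
  atom 6: C, bond orders sum to 4 (valence 4) → 0 H
  atom 7: I (halogen, monovalent) → 0 H
  atom 8: C, bond orders sum to 4 (valence 4) → 0 H
  atom 9: F (halogen, monovalent) → 0 H
  atom 10: C, bond orders sum to 4 (valence 4) → 0 H
  atom 11: N, bond orders sum to 3 (valence 3) → 0 H
  atom 12: Br (halogen, monovalent) → 0 H
Totals → C:7, H:6, Br:1, F:1, I:1, N:1, O:1.
In Hill order: C7H6BrFINO.

C7H6BrFINO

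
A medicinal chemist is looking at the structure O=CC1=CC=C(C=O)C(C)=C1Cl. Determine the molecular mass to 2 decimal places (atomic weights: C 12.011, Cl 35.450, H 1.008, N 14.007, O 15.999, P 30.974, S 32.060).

First, the molecular formula is C9H7ClO2 (counting implicit H from valence).
  C: 9 × 12.011 = 108.099
  Cl: 1 × 35.450 = 35.450
  H: 7 × 1.008 = 7.056
  O: 2 × 15.999 = 31.998
Sum: 9×12.011 + 1×35.450 + 7×1.008 + 2×15.999 = 182.603 → 182.60 g/mol.

182.60 g/mol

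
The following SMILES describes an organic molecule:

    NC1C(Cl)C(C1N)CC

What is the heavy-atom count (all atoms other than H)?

Every atom symbol written in the SMILES (organic subset) is one heavy atom; implicit H are not written.
Heavy atoms by element → C:6, Cl:1, N:2.
Total: 9.

9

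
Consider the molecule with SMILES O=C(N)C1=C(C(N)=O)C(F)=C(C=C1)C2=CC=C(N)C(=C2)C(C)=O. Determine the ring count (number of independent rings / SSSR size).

2

In SMILES, each pair of matching ring-closure digits denotes one ring-closing bond; the number of such bonds equals the number of independent rings.
Ring-closure bonds here: 2.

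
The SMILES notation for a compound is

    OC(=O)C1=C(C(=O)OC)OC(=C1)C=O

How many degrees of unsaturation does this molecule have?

6

Molecular formula: C8H6O6.
DoU = (2C + 2 + N − H − X) / 2, where X is the halogen count and O/S are ignored.
    = (2·8 + 2 + 0 − 6 − 0) / 2 = 12 / 2 = 6.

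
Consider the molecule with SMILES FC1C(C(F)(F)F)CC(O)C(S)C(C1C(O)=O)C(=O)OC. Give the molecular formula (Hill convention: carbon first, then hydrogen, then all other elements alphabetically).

C11H14F4O5S

Walk through each heavy atom and fill implicit hydrogens from standard valence (C 4, N 3, O 2, S 2, halogen 1):
  atom 1: F (halogen, monovalent) → 0 H
  atom 2: C, bond orders sum to 3 (valence 4) → 1 H
  atom 3: C, bond orders sum to 3 (valence 4) → 1 H
  atom 4: C, bond orders sum to 4 (valence 4) → 0 H
  atom 5: F (halogen, monovalent) → 0 H
  atom 6: F (halogen, monovalent) → 0 H
  atom 7: F (halogen, monovalent) → 0 H
  atom 8: C, bond orders sum to 2 (valence 4) → 2 H
  atom 9: C, bond orders sum to 3 (valence 4) → 1 H
  atom 10: O, bond orders sum to 1 (valence 2) → 1 H
  atom 11: C, bond orders sum to 3 (valence 4) → 1 H
  atom 12: S, bond orders sum to 1 (valence 2) → 1 H
  atom 13: C, bond orders sum to 3 (valence 4) → 1 H
  atom 14: C, bond orders sum to 3 (valence 4) → 1 H
  atom 15: C, bond orders sum to 4 (valence 4) → 0 H
  atom 16: O, bond orders sum to 1 (valence 2) → 1 H
  atom 17: O, bond orders sum to 2 (valence 2) → 0 H
  atom 18: C, bond orders sum to 4 (valence 4) → 0 H
  atom 19: O, bond orders sum to 2 (valence 2) → 0 H
  atom 20: O, bond orders sum to 2 (valence 2) → 0 H
  atom 21: C, bond orders sum to 1 (valence 4) → 3 H
Totals → C:11, H:14, F:4, O:5, S:1.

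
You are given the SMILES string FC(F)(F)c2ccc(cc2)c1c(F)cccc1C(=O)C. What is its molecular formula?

C15H10F4O

Walk through each heavy atom and fill implicit hydrogens from standard valence (C 4, N 3, O 2, S 2, halogen 1); for lowercase aromatic atoms, an aromatic c carries 1 H when it has two neighbours and 0 H with three, and aromatic n carries 0 H:
  atom 1: F (halogen, monovalent) → 0 H
  atom 2: C, bond orders sum to 4 (valence 4) → 0 H
  atom 3: F (halogen, monovalent) → 0 H
  atom 4: F (halogen, monovalent) → 0 H
  atom 5: aromatic c, 3 neighbours → 0 H
  atom 6: aromatic c, 2 neighbours → 1 H
  atom 7: aromatic c, 2 neighbours → 1 H
  atom 8: aromatic c, 3 neighbours → 0 H
  atom 9: aromatic c, 2 neighbours → 1 H
  atom 10: aromatic c, 2 neighbours → 1 H
  atom 11: aromatic c, 3 neighbours → 0 H
  atom 12: aromatic c, 3 neighbours → 0 H
  atom 13: F (halogen, monovalent) → 0 H
  atom 14: aromatic c, 2 neighbours → 1 H
  atom 15: aromatic c, 2 neighbours → 1 H
  atom 16: aromatic c, 2 neighbours → 1 H
  atom 17: aromatic c, 3 neighbours → 0 H
  atom 18: C, bond orders sum to 4 (valence 4) → 0 H
  atom 19: O, bond orders sum to 2 (valence 2) → 0 H
  atom 20: C, bond orders sum to 1 (valence 4) → 3 H
Totals → C:15, H:10, F:4, O:1.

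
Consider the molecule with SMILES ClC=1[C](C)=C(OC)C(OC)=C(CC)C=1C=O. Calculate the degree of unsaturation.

Molecular formula: C12H15ClO3.
DoU = (2C + 2 + N − H − X) / 2, where X is the halogen count and O/S are ignored.
    = (2·12 + 2 + 0 − 15 − 1) / 2 = 10 / 2 = 5.

5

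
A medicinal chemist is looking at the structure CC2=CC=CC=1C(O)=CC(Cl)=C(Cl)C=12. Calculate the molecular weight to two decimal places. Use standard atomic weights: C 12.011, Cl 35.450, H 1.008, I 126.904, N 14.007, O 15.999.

First, the molecular formula is C11H8Cl2O (counting implicit H from valence).
  C: 11 × 12.011 = 132.121
  Cl: 2 × 35.450 = 70.900
  H: 8 × 1.008 = 8.064
  O: 1 × 15.999 = 15.999
Sum: 11×12.011 + 2×35.450 + 8×1.008 + 1×15.999 = 227.084 → 227.08 g/mol.

227.08 g/mol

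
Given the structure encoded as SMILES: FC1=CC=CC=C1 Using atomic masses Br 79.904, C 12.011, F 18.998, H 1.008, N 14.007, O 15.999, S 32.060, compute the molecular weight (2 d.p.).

96.10 g/mol

First, the molecular formula is C6H5F (counting implicit H from valence).
  C: 6 × 12.011 = 72.066
  F: 1 × 18.998 = 18.998
  H: 5 × 1.008 = 5.040
Sum: 6×12.011 + 1×18.998 + 5×1.008 = 96.104 → 96.10 g/mol.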